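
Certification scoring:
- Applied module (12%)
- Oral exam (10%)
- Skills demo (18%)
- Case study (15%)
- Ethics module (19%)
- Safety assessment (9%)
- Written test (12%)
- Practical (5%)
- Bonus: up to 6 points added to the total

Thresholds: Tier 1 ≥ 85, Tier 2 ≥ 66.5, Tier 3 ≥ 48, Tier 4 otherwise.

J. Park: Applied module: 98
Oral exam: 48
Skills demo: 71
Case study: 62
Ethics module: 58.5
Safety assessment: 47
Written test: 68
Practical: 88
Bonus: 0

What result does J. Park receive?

Tier 2

Weighted total:
  Applied module 98 × 0.12 = 11.76
  Oral exam 48 × 0.1 = 4.8
  Skills demo 71 × 0.18 = 12.78
  Case study 62 × 0.15 = 9.3
  Ethics module 58.5 × 0.19 = 11.115
  Safety assessment 47 × 0.09 = 4.23
  Written test 68 × 0.12 = 8.16
  Practical 88 × 0.05 = 4.4
Sum = 66.545
Bonus: 66.545 + 0 = 66.545
66.545 is ≥ 66.5 and < 85 → Tier 2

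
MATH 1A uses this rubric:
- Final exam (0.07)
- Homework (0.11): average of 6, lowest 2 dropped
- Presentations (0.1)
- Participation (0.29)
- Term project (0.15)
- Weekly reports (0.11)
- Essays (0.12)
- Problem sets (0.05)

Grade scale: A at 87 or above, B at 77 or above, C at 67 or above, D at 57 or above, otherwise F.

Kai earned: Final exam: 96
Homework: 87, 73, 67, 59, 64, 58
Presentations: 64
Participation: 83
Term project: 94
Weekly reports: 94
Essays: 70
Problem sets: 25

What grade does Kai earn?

B

Homework: drop 58, 59 → average of remaining 4 = 291/4 = 72.75
Weighted total:
  Final exam 96 × 0.07 = 6.72
  Homework 72.75 × 0.11 = 8.0025
  Presentations 64 × 0.1 = 6.4
  Participation 83 × 0.29 = 24.07
  Term project 94 × 0.15 = 14.1
  Weekly reports 94 × 0.11 = 10.34
  Essays 70 × 0.12 = 8.4
  Problem sets 25 × 0.05 = 1.25
Sum = 79.2825
79.2825 is ≥ 77 and < 87 → B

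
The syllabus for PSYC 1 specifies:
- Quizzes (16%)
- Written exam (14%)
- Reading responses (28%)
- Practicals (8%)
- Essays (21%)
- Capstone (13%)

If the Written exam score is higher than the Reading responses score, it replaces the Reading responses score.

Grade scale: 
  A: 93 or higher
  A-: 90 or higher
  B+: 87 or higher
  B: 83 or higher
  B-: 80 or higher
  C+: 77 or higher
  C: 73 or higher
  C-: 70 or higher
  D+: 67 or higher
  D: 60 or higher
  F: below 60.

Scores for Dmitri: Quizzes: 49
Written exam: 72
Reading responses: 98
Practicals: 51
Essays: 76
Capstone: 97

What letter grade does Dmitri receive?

C+

Written exam (72) ≤ Reading responses (98), so Reading responses stays at 98.
Weighted total:
  Quizzes 49 × 0.16 = 7.84
  Written exam 72 × 0.14 = 10.08
  Reading responses 98 × 0.28 = 27.44
  Practicals 51 × 0.08 = 4.08
  Essays 76 × 0.21 = 15.96
  Capstone 97 × 0.13 = 12.61
Sum = 78.01
78.01 is ≥ 77 and < 80 → C+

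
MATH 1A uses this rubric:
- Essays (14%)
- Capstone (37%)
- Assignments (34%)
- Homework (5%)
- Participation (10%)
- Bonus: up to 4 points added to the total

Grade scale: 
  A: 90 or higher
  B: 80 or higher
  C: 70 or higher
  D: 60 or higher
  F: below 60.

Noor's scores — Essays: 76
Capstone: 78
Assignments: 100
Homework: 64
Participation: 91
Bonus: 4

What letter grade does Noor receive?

B

Weighted total:
  Essays 76 × 0.14 = 10.64
  Capstone 78 × 0.37 = 28.86
  Assignments 100 × 0.34 = 34
  Homework 64 × 0.05 = 3.2
  Participation 91 × 0.1 = 9.1
Sum = 85.8
Bonus: 85.8 + 4 = 89.8
89.8 is ≥ 80 and < 90 → B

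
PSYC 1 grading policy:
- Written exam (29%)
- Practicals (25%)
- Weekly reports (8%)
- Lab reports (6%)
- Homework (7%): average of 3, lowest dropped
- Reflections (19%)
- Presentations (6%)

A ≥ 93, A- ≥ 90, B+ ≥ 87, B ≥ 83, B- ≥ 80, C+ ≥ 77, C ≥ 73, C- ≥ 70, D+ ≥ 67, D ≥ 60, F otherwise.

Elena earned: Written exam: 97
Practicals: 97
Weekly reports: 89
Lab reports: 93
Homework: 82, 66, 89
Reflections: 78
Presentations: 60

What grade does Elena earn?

B+

Homework: drop 66 → average of remaining 2 = 171/2 = 85.5
Weighted total:
  Written exam 97 × 0.29 = 28.13
  Practicals 97 × 0.25 = 24.25
  Weekly reports 89 × 0.08 = 7.12
  Lab reports 93 × 0.06 = 5.58
  Homework 85.5 × 0.07 = 5.985
  Reflections 78 × 0.19 = 14.82
  Presentations 60 × 0.06 = 3.6
Sum = 89.485
89.485 is ≥ 87 and < 90 → B+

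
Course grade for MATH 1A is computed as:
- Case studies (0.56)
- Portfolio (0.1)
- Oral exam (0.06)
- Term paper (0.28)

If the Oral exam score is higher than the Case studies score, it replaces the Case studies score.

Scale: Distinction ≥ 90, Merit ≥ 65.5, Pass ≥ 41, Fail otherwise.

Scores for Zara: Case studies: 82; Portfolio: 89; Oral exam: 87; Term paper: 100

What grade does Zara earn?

Distinction

Oral exam (87) > Case studies (82), so Case studies counts as 87.
Weighted total:
  Case studies 87 × 0.56 = 48.72
  Portfolio 89 × 0.1 = 8.9
  Oral exam 87 × 0.06 = 5.22
  Term paper 100 × 0.28 = 28
Sum = 90.84
90.84 ≥ 90 → Distinction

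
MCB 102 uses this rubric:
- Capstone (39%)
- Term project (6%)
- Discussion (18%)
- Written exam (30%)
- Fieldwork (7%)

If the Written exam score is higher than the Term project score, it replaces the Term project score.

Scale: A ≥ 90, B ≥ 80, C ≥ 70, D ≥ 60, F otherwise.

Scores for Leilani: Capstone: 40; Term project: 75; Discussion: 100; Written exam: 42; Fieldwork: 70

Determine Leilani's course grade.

Written exam (42) ≤ Term project (75), so Term project stays at 75.
Weighted total:
  Capstone 40 × 0.39 = 15.6
  Term project 75 × 0.06 = 4.5
  Discussion 100 × 0.18 = 18
  Written exam 42 × 0.3 = 12.6
  Fieldwork 70 × 0.07 = 4.9
Sum = 55.6
55.6 < 60 → F

F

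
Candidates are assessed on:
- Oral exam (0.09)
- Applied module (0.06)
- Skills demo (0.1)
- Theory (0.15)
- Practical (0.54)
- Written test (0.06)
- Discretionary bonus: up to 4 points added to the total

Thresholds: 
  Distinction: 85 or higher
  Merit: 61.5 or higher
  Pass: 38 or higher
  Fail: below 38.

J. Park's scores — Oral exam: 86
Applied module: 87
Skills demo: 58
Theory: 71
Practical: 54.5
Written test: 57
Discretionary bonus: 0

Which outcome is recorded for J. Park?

Weighted total:
  Oral exam 86 × 0.09 = 7.74
  Applied module 87 × 0.06 = 5.22
  Skills demo 58 × 0.1 = 5.8
  Theory 71 × 0.15 = 10.65
  Practical 54.5 × 0.54 = 29.43
  Written test 57 × 0.06 = 3.42
Sum = 62.26
Discretionary bonus: 62.26 + 0 = 62.26
62.26 is ≥ 61.5 and < 85 → Merit

Merit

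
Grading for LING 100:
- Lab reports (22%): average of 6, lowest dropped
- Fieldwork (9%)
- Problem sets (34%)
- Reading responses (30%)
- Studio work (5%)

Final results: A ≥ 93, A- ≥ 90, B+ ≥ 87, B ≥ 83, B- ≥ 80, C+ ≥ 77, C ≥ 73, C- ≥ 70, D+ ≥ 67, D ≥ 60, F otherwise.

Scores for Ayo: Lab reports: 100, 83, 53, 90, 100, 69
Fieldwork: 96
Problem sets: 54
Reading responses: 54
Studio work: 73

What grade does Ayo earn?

Lab reports: drop 53 → average of remaining 5 = 442/5 = 88.4
Weighted total:
  Lab reports 88.4 × 0.22 = 19.448
  Fieldwork 96 × 0.09 = 8.64
  Problem sets 54 × 0.34 = 18.36
  Reading responses 54 × 0.3 = 16.2
  Studio work 73 × 0.05 = 3.65
Sum = 66.298
66.298 is ≥ 60 and < 67 → D

D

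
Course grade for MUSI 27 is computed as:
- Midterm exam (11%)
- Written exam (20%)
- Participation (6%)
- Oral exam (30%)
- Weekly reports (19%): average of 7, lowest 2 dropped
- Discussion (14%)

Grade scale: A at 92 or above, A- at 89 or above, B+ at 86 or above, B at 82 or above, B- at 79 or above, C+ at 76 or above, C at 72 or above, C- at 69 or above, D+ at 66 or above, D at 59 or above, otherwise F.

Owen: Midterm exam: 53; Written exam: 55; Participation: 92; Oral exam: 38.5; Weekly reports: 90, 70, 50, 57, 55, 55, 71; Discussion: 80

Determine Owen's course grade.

Weekly reports: drop 50, 55 → average of remaining 5 = 343/5 = 68.6
Weighted total:
  Midterm exam 53 × 0.11 = 5.83
  Written exam 55 × 0.2 = 11
  Participation 92 × 0.06 = 5.52
  Oral exam 38.5 × 0.3 = 11.55
  Weekly reports 68.6 × 0.19 = 13.034
  Discussion 80 × 0.14 = 11.2
Sum = 58.134
58.134 < 59 → F

F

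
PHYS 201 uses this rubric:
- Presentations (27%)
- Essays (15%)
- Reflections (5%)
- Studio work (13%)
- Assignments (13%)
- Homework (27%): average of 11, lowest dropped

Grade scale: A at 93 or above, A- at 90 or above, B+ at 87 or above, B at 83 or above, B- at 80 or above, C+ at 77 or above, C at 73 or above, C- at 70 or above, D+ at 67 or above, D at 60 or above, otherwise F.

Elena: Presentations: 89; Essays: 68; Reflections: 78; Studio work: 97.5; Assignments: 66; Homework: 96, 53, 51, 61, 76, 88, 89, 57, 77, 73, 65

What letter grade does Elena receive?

C+

Homework: drop 51 → average of remaining 10 = 735/10 = 73.5
Weighted total:
  Presentations 89 × 0.27 = 24.03
  Essays 68 × 0.15 = 10.2
  Reflections 78 × 0.05 = 3.9
  Studio work 97.5 × 0.13 = 12.675
  Assignments 66 × 0.13 = 8.58
  Homework 73.5 × 0.27 = 19.845
Sum = 79.23
79.23 is ≥ 77 and < 80 → C+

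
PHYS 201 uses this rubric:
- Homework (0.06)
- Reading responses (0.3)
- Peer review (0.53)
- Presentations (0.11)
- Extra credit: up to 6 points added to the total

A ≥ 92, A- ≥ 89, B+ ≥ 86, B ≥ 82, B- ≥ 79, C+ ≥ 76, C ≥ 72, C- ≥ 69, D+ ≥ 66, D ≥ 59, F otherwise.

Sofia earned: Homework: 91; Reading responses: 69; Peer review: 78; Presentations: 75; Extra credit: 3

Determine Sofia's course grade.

Weighted total:
  Homework 91 × 0.06 = 5.46
  Reading responses 69 × 0.3 = 20.7
  Peer review 78 × 0.53 = 41.34
  Presentations 75 × 0.11 = 8.25
Sum = 75.75
Extra credit: 75.75 + 3 = 78.75
78.75 is ≥ 76 and < 79 → C+

C+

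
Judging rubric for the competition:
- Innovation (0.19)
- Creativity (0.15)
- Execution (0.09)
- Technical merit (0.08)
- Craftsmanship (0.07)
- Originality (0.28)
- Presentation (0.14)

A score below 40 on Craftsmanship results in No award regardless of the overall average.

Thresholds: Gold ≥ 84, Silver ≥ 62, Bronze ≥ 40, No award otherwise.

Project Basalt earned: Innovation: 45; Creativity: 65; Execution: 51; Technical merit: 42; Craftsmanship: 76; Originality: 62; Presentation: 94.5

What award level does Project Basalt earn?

Craftsmanship score 76 ≥ 40: minimum met.
Weighted total:
  Innovation 45 × 0.19 = 8.55
  Creativity 65 × 0.15 = 9.75
  Execution 51 × 0.09 = 4.59
  Technical merit 42 × 0.08 = 3.36
  Craftsmanship 76 × 0.07 = 5.32
  Originality 62 × 0.28 = 17.36
  Presentation 94.5 × 0.14 = 13.23
Sum = 62.16
62.16 is ≥ 62 and < 84 → Silver

Silver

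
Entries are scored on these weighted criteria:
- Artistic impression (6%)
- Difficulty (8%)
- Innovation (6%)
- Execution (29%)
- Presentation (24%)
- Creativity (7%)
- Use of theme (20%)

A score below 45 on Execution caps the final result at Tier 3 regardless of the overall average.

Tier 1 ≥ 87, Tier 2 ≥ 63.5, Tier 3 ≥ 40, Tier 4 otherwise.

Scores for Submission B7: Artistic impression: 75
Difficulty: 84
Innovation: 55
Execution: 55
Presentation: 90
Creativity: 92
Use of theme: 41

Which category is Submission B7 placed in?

Execution score 55 ≥ 45: minimum met.
Weighted total:
  Artistic impression 75 × 0.06 = 4.5
  Difficulty 84 × 0.08 = 6.72
  Innovation 55 × 0.06 = 3.3
  Execution 55 × 0.29 = 15.95
  Presentation 90 × 0.24 = 21.6
  Creativity 92 × 0.07 = 6.44
  Use of theme 41 × 0.2 = 8.2
Sum = 66.71
66.71 is ≥ 63.5 and < 87 → Tier 2

Tier 2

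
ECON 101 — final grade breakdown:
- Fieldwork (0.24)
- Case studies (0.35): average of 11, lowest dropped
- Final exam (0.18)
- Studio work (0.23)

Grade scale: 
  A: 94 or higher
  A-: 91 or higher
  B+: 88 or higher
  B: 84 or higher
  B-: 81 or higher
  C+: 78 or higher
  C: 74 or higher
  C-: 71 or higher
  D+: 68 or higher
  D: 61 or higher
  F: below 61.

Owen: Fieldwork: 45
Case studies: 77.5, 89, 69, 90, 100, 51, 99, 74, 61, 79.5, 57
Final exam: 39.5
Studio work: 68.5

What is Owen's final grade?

D

Case studies: drop 51 → average of remaining 10 = 796/10 = 79.6
Weighted total:
  Fieldwork 45 × 0.24 = 10.8
  Case studies 79.6 × 0.35 = 27.86
  Final exam 39.5 × 0.18 = 7.11
  Studio work 68.5 × 0.23 = 15.755
Sum = 61.525
61.525 is ≥ 61 and < 68 → D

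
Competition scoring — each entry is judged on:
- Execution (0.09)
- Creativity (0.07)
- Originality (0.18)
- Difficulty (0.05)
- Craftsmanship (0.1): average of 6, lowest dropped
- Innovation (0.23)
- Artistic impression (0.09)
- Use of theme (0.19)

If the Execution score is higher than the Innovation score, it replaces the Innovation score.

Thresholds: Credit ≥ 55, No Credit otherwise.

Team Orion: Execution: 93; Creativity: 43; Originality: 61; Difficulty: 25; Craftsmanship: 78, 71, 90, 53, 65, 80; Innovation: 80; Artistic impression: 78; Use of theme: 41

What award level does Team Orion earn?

Craftsmanship: drop 53 → average of remaining 5 = 384/5 = 76.8
Execution (93) > Innovation (80), so Innovation counts as 93.
Weighted total:
  Execution 93 × 0.09 = 8.37
  Creativity 43 × 0.07 = 3.01
  Originality 61 × 0.18 = 10.98
  Difficulty 25 × 0.05 = 1.25
  Craftsmanship 76.8 × 0.1 = 7.68
  Innovation 93 × 0.23 = 21.39
  Artistic impression 78 × 0.09 = 7.02
  Use of theme 41 × 0.19 = 7.79
Sum = 67.49
67.49 ≥ 55 → Credit

Credit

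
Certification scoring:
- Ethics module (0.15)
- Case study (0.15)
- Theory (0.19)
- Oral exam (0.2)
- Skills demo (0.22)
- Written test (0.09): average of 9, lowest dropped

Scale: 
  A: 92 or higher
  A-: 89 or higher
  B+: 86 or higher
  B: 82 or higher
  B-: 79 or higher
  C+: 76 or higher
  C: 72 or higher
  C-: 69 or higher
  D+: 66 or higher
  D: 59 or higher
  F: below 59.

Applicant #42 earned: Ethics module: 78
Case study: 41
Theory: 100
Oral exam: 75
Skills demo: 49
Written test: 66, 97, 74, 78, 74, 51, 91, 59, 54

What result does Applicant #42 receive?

C-

Written test: drop 51 → average of remaining 8 = 593/8 = 74.125
Weighted total:
  Ethics module 78 × 0.15 = 11.7
  Case study 41 × 0.15 = 6.15
  Theory 100 × 0.19 = 19
  Oral exam 75 × 0.2 = 15
  Skills demo 49 × 0.22 = 10.78
  Written test 74.125 × 0.09 = 6.67125
Sum = 69.30125
69.30125 is ≥ 69 and < 72 → C-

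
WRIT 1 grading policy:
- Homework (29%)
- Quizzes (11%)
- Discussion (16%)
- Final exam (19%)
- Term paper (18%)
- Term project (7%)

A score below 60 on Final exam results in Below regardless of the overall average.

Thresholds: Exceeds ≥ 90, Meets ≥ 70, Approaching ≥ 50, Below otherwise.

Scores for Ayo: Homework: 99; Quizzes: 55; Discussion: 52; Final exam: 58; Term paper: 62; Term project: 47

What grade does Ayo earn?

Final exam score 58 < 60: minimum not met.
Weighted total:
  Homework 99 × 0.29 = 28.71
  Quizzes 55 × 0.11 = 6.05
  Discussion 52 × 0.16 = 8.32
  Final exam 58 × 0.19 = 11.02
  Term paper 62 × 0.18 = 11.16
  Term project 47 × 0.07 = 3.29
Sum = 68.55
Because the Final exam minimum was not met, the result is Below.

Below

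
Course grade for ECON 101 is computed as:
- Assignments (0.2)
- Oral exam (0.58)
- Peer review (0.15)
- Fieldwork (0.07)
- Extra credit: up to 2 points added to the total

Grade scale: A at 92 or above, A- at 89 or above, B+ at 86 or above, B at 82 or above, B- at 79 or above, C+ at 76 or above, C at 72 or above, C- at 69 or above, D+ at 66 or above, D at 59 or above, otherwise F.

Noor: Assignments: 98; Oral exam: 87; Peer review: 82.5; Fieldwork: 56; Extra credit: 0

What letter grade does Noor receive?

Weighted total:
  Assignments 98 × 0.2 = 19.6
  Oral exam 87 × 0.58 = 50.46
  Peer review 82.5 × 0.15 = 12.375
  Fieldwork 56 × 0.07 = 3.92
Sum = 86.355
Extra credit: 86.355 + 0 = 86.355
86.355 is ≥ 86 and < 89 → B+

B+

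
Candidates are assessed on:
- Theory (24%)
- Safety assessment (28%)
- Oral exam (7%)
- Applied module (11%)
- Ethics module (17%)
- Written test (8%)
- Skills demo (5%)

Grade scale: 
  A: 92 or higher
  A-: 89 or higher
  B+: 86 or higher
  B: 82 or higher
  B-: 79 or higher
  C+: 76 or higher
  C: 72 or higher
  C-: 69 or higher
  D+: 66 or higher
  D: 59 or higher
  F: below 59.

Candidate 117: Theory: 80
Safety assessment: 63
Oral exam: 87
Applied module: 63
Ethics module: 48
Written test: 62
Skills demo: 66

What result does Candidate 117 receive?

Weighted total:
  Theory 80 × 0.24 = 19.2
  Safety assessment 63 × 0.28 = 17.64
  Oral exam 87 × 0.07 = 6.09
  Applied module 63 × 0.11 = 6.93
  Ethics module 48 × 0.17 = 8.16
  Written test 62 × 0.08 = 4.96
  Skills demo 66 × 0.05 = 3.3
Sum = 66.28
66.28 is ≥ 66 and < 69 → D+

D+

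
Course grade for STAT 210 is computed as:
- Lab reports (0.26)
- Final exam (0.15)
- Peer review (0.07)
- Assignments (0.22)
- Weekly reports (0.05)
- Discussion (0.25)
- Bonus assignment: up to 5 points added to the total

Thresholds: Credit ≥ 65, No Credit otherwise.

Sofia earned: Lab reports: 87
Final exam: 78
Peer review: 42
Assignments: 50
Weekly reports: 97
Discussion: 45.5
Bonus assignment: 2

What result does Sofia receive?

Weighted total:
  Lab reports 87 × 0.26 = 22.62
  Final exam 78 × 0.15 = 11.7
  Peer review 42 × 0.07 = 2.94
  Assignments 50 × 0.22 = 11
  Weekly reports 97 × 0.05 = 4.85
  Discussion 45.5 × 0.25 = 11.375
Sum = 64.485
Bonus assignment: 64.485 + 2 = 66.485
66.485 ≥ 65 → Credit

Credit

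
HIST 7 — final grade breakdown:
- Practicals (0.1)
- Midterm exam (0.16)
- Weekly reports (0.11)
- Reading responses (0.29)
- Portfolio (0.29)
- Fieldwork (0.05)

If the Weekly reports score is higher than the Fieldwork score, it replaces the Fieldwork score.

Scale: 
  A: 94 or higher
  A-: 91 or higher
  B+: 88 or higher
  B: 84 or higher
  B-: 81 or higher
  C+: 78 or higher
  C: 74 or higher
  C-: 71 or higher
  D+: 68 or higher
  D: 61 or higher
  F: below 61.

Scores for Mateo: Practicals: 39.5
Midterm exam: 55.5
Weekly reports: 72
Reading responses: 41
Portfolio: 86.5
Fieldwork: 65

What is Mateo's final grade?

D

Weekly reports (72) > Fieldwork (65), so Fieldwork counts as 72.
Weighted total:
  Practicals 39.5 × 0.1 = 3.95
  Midterm exam 55.5 × 0.16 = 8.88
  Weekly reports 72 × 0.11 = 7.92
  Reading responses 41 × 0.29 = 11.89
  Portfolio 86.5 × 0.29 = 25.085
  Fieldwork 72 × 0.05 = 3.6
Sum = 61.325
61.325 is ≥ 61 and < 68 → D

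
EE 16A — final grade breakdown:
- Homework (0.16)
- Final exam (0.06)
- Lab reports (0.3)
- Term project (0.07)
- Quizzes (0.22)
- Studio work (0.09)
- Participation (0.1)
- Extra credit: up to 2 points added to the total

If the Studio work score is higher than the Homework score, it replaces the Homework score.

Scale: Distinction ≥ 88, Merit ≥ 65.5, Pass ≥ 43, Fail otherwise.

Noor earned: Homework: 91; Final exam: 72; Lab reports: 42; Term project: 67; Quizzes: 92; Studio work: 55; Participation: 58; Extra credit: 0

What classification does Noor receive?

Merit

Studio work (55) ≤ Homework (91), so Homework stays at 91.
Weighted total:
  Homework 91 × 0.16 = 14.56
  Final exam 72 × 0.06 = 4.32
  Lab reports 42 × 0.3 = 12.6
  Term project 67 × 0.07 = 4.69
  Quizzes 92 × 0.22 = 20.24
  Studio work 55 × 0.09 = 4.95
  Participation 58 × 0.1 = 5.8
Sum = 67.16
Extra credit: 67.16 + 0 = 67.16
67.16 is ≥ 65.5 and < 88 → Merit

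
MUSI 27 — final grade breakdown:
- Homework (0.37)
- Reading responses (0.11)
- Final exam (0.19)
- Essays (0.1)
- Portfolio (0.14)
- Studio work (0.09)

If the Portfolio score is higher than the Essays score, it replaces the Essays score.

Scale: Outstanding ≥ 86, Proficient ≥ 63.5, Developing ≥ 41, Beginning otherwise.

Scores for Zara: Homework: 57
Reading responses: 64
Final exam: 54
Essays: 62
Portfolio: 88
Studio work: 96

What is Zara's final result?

Portfolio (88) > Essays (62), so Essays counts as 88.
Weighted total:
  Homework 57 × 0.37 = 21.09
  Reading responses 64 × 0.11 = 7.04
  Final exam 54 × 0.19 = 10.26
  Essays 88 × 0.1 = 8.8
  Portfolio 88 × 0.14 = 12.32
  Studio work 96 × 0.09 = 8.64
Sum = 68.15
68.15 is ≥ 63.5 and < 86 → Proficient

Proficient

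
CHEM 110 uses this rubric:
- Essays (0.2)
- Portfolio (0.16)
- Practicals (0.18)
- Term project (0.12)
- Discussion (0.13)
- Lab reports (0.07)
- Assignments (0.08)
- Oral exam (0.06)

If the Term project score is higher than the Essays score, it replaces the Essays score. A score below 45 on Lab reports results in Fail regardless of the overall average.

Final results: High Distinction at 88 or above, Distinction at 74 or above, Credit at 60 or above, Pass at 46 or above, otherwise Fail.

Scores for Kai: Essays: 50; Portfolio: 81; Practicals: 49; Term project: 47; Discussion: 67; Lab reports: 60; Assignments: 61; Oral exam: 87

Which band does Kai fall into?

Term project (47) ≤ Essays (50), so Essays stays at 50.
Lab reports score 60 ≥ 45: minimum met.
Weighted total:
  Essays 50 × 0.2 = 10
  Portfolio 81 × 0.16 = 12.96
  Practicals 49 × 0.18 = 8.82
  Term project 47 × 0.12 = 5.64
  Discussion 67 × 0.13 = 8.71
  Lab reports 60 × 0.07 = 4.2
  Assignments 61 × 0.08 = 4.88
  Oral exam 87 × 0.06 = 5.22
Sum = 60.43
60.43 is ≥ 60 and < 74 → Credit

Credit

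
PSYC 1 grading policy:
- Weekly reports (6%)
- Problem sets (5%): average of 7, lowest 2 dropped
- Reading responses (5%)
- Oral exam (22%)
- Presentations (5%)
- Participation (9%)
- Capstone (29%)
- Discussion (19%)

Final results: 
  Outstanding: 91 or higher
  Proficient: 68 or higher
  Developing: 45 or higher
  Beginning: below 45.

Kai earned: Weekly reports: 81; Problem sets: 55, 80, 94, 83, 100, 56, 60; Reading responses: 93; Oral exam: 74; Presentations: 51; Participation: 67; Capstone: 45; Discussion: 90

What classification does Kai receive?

Proficient

Problem sets: drop 55, 56 → average of remaining 5 = 417/5 = 83.4
Weighted total:
  Weekly reports 81 × 0.06 = 4.86
  Problem sets 83.4 × 0.05 = 4.17
  Reading responses 93 × 0.05 = 4.65
  Oral exam 74 × 0.22 = 16.28
  Presentations 51 × 0.05 = 2.55
  Participation 67 × 0.09 = 6.03
  Capstone 45 × 0.29 = 13.05
  Discussion 90 × 0.19 = 17.1
Sum = 68.69
68.69 is ≥ 68 and < 91 → Proficient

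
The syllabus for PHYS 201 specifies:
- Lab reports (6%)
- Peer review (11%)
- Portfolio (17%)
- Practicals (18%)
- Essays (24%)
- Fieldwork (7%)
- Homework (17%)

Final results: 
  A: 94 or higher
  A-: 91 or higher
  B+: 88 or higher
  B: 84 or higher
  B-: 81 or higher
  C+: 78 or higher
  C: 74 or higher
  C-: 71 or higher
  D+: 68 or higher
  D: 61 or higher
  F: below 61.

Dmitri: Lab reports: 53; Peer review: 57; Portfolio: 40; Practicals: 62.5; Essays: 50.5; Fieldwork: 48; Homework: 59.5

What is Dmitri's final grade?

Weighted total:
  Lab reports 53 × 0.06 = 3.18
  Peer review 57 × 0.11 = 6.27
  Portfolio 40 × 0.17 = 6.8
  Practicals 62.5 × 0.18 = 11.25
  Essays 50.5 × 0.24 = 12.12
  Fieldwork 48 × 0.07 = 3.36
  Homework 59.5 × 0.17 = 10.115
Sum = 53.095
53.095 < 61 → F

F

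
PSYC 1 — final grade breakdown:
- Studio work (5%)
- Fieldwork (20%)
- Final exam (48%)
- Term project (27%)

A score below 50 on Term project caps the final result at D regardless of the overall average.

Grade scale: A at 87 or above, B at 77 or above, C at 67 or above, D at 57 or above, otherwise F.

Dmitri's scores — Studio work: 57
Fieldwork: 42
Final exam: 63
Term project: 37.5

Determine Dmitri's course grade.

F

Term project score 37.5 < 50: minimum not met.
Weighted total:
  Studio work 57 × 0.05 = 2.85
  Fieldwork 42 × 0.2 = 8.4
  Final exam 63 × 0.48 = 30.24
  Term project 37.5 × 0.27 = 10.125
Sum = 51.615
51.615 would be F; cap at D applies → F.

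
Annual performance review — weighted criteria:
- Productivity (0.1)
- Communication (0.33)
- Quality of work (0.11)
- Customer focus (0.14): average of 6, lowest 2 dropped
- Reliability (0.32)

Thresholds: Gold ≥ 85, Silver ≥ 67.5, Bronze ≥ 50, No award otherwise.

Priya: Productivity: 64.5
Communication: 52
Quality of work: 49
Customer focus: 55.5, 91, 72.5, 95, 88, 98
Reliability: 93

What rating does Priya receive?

Silver

Customer focus: drop 55.5, 72.5 → average of remaining 4 = 372/4 = 93
Weighted total:
  Productivity 64.5 × 0.1 = 6.45
  Communication 52 × 0.33 = 17.16
  Quality of work 49 × 0.11 = 5.39
  Customer focus 93 × 0.14 = 13.02
  Reliability 93 × 0.32 = 29.76
Sum = 71.78
71.78 is ≥ 67.5 and < 85 → Silver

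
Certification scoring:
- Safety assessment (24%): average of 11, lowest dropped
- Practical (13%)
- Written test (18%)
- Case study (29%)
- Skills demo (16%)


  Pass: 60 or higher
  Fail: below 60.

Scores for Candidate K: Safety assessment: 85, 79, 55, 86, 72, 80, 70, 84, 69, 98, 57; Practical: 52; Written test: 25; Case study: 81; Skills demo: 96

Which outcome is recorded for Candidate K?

Pass

Safety assessment: drop 55 → average of remaining 10 = 780/10 = 78
Weighted total:
  Safety assessment 78 × 0.24 = 18.72
  Practical 52 × 0.13 = 6.76
  Written test 25 × 0.18 = 4.5
  Case study 81 × 0.29 = 23.49
  Skills demo 96 × 0.16 = 15.36
Sum = 68.83
68.83 ≥ 60 → Pass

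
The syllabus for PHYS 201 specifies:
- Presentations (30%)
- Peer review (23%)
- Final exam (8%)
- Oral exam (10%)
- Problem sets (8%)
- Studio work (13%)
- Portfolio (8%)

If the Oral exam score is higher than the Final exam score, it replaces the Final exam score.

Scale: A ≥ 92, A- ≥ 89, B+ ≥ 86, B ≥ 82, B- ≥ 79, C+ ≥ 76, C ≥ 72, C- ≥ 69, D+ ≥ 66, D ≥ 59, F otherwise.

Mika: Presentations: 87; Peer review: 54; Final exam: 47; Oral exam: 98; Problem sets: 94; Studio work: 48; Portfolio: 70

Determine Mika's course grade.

Oral exam (98) > Final exam (47), so Final exam counts as 98.
Weighted total:
  Presentations 87 × 0.3 = 26.1
  Peer review 54 × 0.23 = 12.42
  Final exam 98 × 0.08 = 7.84
  Oral exam 98 × 0.1 = 9.8
  Problem sets 94 × 0.08 = 7.52
  Studio work 48 × 0.13 = 6.24
  Portfolio 70 × 0.08 = 5.6
Sum = 75.52
75.52 is ≥ 72 and < 76 → C

C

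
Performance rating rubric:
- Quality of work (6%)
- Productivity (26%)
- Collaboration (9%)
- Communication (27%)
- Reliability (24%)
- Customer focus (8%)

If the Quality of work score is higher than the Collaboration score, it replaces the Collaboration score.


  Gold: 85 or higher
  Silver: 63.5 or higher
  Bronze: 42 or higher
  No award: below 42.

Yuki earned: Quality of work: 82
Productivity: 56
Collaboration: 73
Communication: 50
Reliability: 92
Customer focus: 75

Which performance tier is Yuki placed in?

Silver

Quality of work (82) > Collaboration (73), so Collaboration counts as 82.
Weighted total:
  Quality of work 82 × 0.06 = 4.92
  Productivity 56 × 0.26 = 14.56
  Collaboration 82 × 0.09 = 7.38
  Communication 50 × 0.27 = 13.5
  Reliability 92 × 0.24 = 22.08
  Customer focus 75 × 0.08 = 6
Sum = 68.44
68.44 is ≥ 63.5 and < 85 → Silver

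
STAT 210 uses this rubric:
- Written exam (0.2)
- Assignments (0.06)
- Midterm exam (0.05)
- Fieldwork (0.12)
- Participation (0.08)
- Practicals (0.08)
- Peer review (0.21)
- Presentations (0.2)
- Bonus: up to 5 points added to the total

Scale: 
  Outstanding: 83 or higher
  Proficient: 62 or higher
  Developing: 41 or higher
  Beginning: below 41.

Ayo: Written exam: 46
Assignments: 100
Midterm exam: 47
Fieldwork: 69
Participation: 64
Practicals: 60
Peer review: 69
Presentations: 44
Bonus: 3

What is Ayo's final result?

Weighted total:
  Written exam 46 × 0.2 = 9.2
  Assignments 100 × 0.06 = 6
  Midterm exam 47 × 0.05 = 2.35
  Fieldwork 69 × 0.12 = 8.28
  Participation 64 × 0.08 = 5.12
  Practicals 60 × 0.08 = 4.8
  Peer review 69 × 0.21 = 14.49
  Presentations 44 × 0.2 = 8.8
Sum = 59.04
Bonus: 59.04 + 3 = 62.04
62.04 is ≥ 62 and < 83 → Proficient

Proficient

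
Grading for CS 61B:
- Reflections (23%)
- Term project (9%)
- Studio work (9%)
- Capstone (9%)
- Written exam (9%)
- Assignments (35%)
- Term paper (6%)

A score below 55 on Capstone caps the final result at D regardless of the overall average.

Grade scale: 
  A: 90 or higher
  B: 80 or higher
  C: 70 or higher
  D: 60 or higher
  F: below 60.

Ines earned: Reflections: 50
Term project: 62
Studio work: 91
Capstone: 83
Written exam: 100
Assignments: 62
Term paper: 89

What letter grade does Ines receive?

Capstone score 83 ≥ 55: minimum met.
Weighted total:
  Reflections 50 × 0.23 = 11.5
  Term project 62 × 0.09 = 5.58
  Studio work 91 × 0.09 = 8.19
  Capstone 83 × 0.09 = 7.47
  Written exam 100 × 0.09 = 9
  Assignments 62 × 0.35 = 21.7
  Term paper 89 × 0.06 = 5.34
Sum = 68.78
68.78 is ≥ 60 and < 70 → D

D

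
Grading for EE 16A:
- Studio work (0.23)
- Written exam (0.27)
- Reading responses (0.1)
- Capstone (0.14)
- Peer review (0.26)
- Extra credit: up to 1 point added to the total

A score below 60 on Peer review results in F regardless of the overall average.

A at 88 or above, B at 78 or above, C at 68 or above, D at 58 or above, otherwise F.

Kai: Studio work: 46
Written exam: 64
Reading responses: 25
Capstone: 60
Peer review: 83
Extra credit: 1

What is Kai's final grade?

D

Peer review score 83 ≥ 60: minimum met.
Weighted total:
  Studio work 46 × 0.23 = 10.58
  Written exam 64 × 0.27 = 17.28
  Reading responses 25 × 0.1 = 2.5
  Capstone 60 × 0.14 = 8.4
  Peer review 83 × 0.26 = 21.58
Sum = 60.34
Extra credit: 60.34 + 1 = 61.34
61.34 is ≥ 58 and < 68 → D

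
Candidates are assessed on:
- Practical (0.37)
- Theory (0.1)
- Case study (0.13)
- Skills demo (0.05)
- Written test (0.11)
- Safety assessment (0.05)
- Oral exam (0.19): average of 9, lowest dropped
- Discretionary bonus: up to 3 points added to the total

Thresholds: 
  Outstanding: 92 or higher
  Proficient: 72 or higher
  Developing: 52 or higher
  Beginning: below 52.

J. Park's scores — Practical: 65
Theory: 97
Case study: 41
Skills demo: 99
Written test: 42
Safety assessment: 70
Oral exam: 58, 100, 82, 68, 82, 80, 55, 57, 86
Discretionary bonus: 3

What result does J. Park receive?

Developing

Oral exam: drop 55 → average of remaining 8 = 613/8 = 76.625
Weighted total:
  Practical 65 × 0.37 = 24.05
  Theory 97 × 0.1 = 9.7
  Case study 41 × 0.13 = 5.33
  Skills demo 99 × 0.05 = 4.95
  Written test 42 × 0.11 = 4.62
  Safety assessment 70 × 0.05 = 3.5
  Oral exam 76.625 × 0.19 = 14.55875
Sum = 66.70875
Discretionary bonus: 66.70875 + 3 = 69.70875
69.70875 is ≥ 52 and < 72 → Developing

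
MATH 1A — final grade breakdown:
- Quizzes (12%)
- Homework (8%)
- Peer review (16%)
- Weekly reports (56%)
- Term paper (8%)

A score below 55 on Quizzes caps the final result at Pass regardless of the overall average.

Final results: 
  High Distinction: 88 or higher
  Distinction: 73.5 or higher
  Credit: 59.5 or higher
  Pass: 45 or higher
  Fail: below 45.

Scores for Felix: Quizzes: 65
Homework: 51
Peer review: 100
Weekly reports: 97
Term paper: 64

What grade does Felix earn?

Distinction

Quizzes score 65 ≥ 55: minimum met.
Weighted total:
  Quizzes 65 × 0.12 = 7.8
  Homework 51 × 0.08 = 4.08
  Peer review 100 × 0.16 = 16
  Weekly reports 97 × 0.56 = 54.32
  Term paper 64 × 0.08 = 5.12
Sum = 87.32
87.32 is ≥ 73.5 and < 88 → Distinction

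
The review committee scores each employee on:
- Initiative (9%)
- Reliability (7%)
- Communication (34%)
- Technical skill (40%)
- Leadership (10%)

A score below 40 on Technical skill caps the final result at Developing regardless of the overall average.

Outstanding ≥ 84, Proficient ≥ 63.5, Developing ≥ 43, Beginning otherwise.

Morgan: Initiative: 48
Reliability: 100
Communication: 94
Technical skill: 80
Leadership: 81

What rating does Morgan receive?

Technical skill score 80 ≥ 40: minimum met.
Weighted total:
  Initiative 48 × 0.09 = 4.32
  Reliability 100 × 0.07 = 7
  Communication 94 × 0.34 = 31.96
  Technical skill 80 × 0.4 = 32
  Leadership 81 × 0.1 = 8.1
Sum = 83.38
83.38 is ≥ 63.5 and < 84 → Proficient

Proficient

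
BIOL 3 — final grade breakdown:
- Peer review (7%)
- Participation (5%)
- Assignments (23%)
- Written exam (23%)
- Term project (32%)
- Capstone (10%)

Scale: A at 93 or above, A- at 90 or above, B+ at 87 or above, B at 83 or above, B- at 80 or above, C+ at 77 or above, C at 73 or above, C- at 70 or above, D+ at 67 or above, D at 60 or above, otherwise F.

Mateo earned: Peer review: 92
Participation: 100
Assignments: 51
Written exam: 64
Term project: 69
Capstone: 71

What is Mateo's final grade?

Weighted total:
  Peer review 92 × 0.07 = 6.44
  Participation 100 × 0.05 = 5
  Assignments 51 × 0.23 = 11.73
  Written exam 64 × 0.23 = 14.72
  Term project 69 × 0.32 = 22.08
  Capstone 71 × 0.1 = 7.1
Sum = 67.07
67.07 is ≥ 67 and < 70 → D+

D+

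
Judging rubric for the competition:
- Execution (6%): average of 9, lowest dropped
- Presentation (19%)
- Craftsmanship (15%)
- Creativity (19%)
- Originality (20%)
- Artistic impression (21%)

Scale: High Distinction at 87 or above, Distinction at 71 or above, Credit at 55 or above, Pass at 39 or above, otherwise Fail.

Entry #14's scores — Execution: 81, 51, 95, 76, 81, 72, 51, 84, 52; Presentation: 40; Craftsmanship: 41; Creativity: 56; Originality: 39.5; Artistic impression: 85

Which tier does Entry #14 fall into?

Pass

Execution: drop 51 → average of remaining 8 = 592/8 = 74
Weighted total:
  Execution 74 × 0.06 = 4.44
  Presentation 40 × 0.19 = 7.6
  Craftsmanship 41 × 0.15 = 6.15
  Creativity 56 × 0.19 = 10.64
  Originality 39.5 × 0.2 = 7.9
  Artistic impression 85 × 0.21 = 17.85
Sum = 54.58
54.58 is ≥ 39 and < 55 → Pass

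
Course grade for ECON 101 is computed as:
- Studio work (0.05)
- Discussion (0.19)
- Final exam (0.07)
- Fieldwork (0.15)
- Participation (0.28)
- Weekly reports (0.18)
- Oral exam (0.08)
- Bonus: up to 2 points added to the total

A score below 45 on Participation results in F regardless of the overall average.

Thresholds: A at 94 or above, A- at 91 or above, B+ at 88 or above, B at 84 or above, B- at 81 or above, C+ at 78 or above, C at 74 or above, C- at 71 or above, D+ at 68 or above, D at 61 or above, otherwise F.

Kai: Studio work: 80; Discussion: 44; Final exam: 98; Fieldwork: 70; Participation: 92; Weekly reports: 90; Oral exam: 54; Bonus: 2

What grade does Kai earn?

Participation score 92 ≥ 45: minimum met.
Weighted total:
  Studio work 80 × 0.05 = 4
  Discussion 44 × 0.19 = 8.36
  Final exam 98 × 0.07 = 6.86
  Fieldwork 70 × 0.15 = 10.5
  Participation 92 × 0.28 = 25.76
  Weekly reports 90 × 0.18 = 16.2
  Oral exam 54 × 0.08 = 4.32
Sum = 76
Bonus: 76 + 2 = 78
78 is ≥ 78 and < 81 → C+

C+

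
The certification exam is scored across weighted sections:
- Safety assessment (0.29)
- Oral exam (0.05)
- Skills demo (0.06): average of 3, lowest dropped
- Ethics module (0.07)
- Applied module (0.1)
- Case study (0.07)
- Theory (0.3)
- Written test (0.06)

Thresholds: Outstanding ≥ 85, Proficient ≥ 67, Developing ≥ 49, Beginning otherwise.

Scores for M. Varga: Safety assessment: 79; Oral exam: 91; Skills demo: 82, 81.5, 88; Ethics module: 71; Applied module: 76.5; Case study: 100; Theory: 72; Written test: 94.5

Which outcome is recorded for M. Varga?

Proficient

Skills demo: drop 81.5 → average of remaining 2 = 170/2 = 85
Weighted total:
  Safety assessment 79 × 0.29 = 22.91
  Oral exam 91 × 0.05 = 4.55
  Skills demo 85 × 0.06 = 5.1
  Ethics module 71 × 0.07 = 4.97
  Applied module 76.5 × 0.1 = 7.65
  Case study 100 × 0.07 = 7
  Theory 72 × 0.3 = 21.6
  Written test 94.5 × 0.06 = 5.67
Sum = 79.45
79.45 is ≥ 67 and < 85 → Proficient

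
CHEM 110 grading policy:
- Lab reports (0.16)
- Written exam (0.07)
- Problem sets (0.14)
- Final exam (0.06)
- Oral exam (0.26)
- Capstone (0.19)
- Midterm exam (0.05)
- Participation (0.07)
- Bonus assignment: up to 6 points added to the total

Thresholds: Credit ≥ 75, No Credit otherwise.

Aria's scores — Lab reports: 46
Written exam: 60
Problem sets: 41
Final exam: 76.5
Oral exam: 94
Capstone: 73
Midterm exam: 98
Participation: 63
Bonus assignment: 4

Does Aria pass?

Weighted total:
  Lab reports 46 × 0.16 = 7.36
  Written exam 60 × 0.07 = 4.2
  Problem sets 41 × 0.14 = 5.74
  Final exam 76.5 × 0.06 = 4.59
  Oral exam 94 × 0.26 = 24.44
  Capstone 73 × 0.19 = 13.87
  Midterm exam 98 × 0.05 = 4.9
  Participation 63 × 0.07 = 4.41
Sum = 69.51
Bonus assignment: 69.51 + 4 = 73.51
73.51 < 75 → No Credit

No Credit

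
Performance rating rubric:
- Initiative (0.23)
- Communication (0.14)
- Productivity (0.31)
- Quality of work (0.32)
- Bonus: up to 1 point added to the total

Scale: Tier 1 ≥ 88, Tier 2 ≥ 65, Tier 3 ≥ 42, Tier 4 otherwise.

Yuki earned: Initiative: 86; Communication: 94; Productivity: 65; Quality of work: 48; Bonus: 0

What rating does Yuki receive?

Tier 2

Weighted total:
  Initiative 86 × 0.23 = 19.78
  Communication 94 × 0.14 = 13.16
  Productivity 65 × 0.31 = 20.15
  Quality of work 48 × 0.32 = 15.36
Sum = 68.45
Bonus: 68.45 + 0 = 68.45
68.45 is ≥ 65 and < 88 → Tier 2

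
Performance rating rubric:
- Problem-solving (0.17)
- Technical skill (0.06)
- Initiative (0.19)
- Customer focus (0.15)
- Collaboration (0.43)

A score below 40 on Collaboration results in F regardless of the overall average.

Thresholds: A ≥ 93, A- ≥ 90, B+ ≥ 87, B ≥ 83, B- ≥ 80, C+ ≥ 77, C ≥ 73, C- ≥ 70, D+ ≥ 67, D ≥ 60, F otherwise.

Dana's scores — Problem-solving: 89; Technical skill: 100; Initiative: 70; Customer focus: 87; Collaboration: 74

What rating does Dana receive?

Collaboration score 74 ≥ 40: minimum met.
Weighted total:
  Problem-solving 89 × 0.17 = 15.13
  Technical skill 100 × 0.06 = 6
  Initiative 70 × 0.19 = 13.3
  Customer focus 87 × 0.15 = 13.05
  Collaboration 74 × 0.43 = 31.82
Sum = 79.3
79.3 is ≥ 77 and < 80 → C+

C+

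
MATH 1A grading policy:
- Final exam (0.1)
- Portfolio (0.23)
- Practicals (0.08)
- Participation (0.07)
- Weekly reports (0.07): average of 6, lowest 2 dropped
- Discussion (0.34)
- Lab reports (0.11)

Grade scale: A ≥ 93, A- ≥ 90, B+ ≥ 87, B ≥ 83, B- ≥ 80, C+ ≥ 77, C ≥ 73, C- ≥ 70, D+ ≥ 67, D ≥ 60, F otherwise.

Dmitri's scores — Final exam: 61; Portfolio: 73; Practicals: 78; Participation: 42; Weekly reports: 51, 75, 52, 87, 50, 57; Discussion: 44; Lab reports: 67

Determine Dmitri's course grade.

Weekly reports: drop 50, 51 → average of remaining 4 = 271/4 = 67.75
Weighted total:
  Final exam 61 × 0.1 = 6.1
  Portfolio 73 × 0.23 = 16.79
  Practicals 78 × 0.08 = 6.24
  Participation 42 × 0.07 = 2.94
  Weekly reports 67.75 × 0.07 = 4.7425
  Discussion 44 × 0.34 = 14.96
  Lab reports 67 × 0.11 = 7.37
Sum = 59.1425
59.1425 < 60 → F

F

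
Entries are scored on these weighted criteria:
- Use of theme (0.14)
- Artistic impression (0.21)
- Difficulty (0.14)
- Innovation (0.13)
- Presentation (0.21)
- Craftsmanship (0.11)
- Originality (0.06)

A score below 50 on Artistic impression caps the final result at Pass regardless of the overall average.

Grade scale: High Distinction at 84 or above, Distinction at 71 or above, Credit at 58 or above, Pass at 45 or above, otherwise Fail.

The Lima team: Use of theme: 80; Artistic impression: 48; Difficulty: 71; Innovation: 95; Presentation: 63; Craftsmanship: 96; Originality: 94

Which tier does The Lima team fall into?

Pass

Artistic impression score 48 < 50: minimum not met.
Weighted total:
  Use of theme 80 × 0.14 = 11.2
  Artistic impression 48 × 0.21 = 10.08
  Difficulty 71 × 0.14 = 9.94
  Innovation 95 × 0.13 = 12.35
  Presentation 63 × 0.21 = 13.23
  Craftsmanship 96 × 0.11 = 10.56
  Originality 94 × 0.06 = 5.64
Sum = 73
73 would be Distinction; cap at Pass applies → Pass.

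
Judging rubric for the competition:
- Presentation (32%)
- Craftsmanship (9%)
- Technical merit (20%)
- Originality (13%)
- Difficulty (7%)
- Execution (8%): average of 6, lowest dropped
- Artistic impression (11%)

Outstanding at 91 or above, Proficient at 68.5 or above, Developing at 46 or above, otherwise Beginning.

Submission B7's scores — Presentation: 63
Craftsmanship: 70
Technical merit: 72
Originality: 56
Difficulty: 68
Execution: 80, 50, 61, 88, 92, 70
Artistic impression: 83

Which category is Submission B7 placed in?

Execution: drop 50 → average of remaining 5 = 391/5 = 78.2
Weighted total:
  Presentation 63 × 0.32 = 20.16
  Craftsmanship 70 × 0.09 = 6.3
  Technical merit 72 × 0.2 = 14.4
  Originality 56 × 0.13 = 7.28
  Difficulty 68 × 0.07 = 4.76
  Execution 78.2 × 0.08 = 6.256
  Artistic impression 83 × 0.11 = 9.13
Sum = 68.286
68.286 is ≥ 46 and < 68.5 → Developing

Developing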